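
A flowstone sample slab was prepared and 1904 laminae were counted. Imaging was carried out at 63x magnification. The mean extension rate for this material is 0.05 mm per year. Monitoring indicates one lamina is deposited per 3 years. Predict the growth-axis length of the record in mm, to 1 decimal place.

Multiplying by 3 years per lamina: 1904 × 3 = 5712 years.
5712 years at 0.05 mm/year gives 0.05 × 5712 = 285.6 mm.

285.6 mm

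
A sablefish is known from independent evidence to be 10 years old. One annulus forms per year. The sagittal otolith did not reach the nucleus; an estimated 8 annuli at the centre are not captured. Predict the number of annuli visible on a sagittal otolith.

2 annuli

Expected annuli over 10 years: 10.
Subtracting the 8 annuli not captured gives 10 − 8 = 2 annuli in the record.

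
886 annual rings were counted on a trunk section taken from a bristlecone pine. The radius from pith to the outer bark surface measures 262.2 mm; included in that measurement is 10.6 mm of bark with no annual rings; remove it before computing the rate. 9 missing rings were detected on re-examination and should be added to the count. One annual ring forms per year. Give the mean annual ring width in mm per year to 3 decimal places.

True annual ring count = 886 + 9 = 895.
The growth record spans 262.2 − 10.6 = 251.6 mm.
251.6 mm over 895 years gives 251.6 / 895 ≈ 0.281 mm per year.

0.281 mm per year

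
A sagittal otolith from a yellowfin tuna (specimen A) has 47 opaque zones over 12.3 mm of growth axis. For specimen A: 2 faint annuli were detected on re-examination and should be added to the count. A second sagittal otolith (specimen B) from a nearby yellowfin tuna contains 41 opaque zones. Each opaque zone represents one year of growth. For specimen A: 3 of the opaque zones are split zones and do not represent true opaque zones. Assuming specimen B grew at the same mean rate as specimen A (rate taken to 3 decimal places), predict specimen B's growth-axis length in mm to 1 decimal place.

Specimen A: correcting the raw count gives 47 − 3 + 2 = 46 true opaque zones.
A: Mean rate = 12.3 mm / 46 years ≈ 0.267 mm per year.
Length of B = 0.267 × 41 = 10.9 mm.

10.9 mm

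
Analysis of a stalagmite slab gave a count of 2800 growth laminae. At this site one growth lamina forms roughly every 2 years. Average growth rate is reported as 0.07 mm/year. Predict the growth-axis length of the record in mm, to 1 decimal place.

2800 growth laminae at 2 years each span 2800 × 2 = 5600 years.
Predicted length = 0.07 mm/year × 5600 years = 392.0 mm.

392.0 mm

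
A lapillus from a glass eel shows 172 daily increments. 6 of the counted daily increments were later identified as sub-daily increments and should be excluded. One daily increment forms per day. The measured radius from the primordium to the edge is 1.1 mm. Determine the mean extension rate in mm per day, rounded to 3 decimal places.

0.007 mm per day

Adjusted count: 172 − 6 = 166 daily increments.
Extension rate ≈ 1.1 / 166 = 0.007 mm per day.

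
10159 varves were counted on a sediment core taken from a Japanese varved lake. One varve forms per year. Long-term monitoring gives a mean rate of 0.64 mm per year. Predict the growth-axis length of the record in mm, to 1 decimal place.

10159 years of growth are recorded.
Length ≈ 0.64 × 10159 = 6501.8 mm.

6501.8 mm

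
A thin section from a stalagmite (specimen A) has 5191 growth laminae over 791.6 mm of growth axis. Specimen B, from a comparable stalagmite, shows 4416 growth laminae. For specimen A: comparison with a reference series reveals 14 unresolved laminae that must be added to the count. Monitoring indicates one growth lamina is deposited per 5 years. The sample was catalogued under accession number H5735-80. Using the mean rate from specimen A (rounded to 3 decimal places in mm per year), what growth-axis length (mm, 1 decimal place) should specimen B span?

662.4 mm

Specimen A: true growth lamina count = 5191 + 14 = 5205.
Specimen A: at 5 years per growth lamina, 5205 × 5 = 26025 years.
A: Mean rate = 791.6 mm / 26025 years ≈ 0.030 mm/year.
Specimen B: at 5 years per growth lamina, 4416 × 5 = 22080 years. For B, 0.030 mm/year × 22080 years = 662.4 mm.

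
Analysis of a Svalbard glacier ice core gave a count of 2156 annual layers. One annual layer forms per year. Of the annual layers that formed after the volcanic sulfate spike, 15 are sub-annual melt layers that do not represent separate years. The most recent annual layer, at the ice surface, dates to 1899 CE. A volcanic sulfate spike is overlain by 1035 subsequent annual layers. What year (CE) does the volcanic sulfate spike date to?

879 CE

1035 annual layers formed after the volcanic sulfate spike.
Excluding 15 false annual layers: 1035 − 15 = 1020.
Counting back 1020 years from 1899 CE places the volcanic sulfate spike in 1899 − 1020 = 879 CE.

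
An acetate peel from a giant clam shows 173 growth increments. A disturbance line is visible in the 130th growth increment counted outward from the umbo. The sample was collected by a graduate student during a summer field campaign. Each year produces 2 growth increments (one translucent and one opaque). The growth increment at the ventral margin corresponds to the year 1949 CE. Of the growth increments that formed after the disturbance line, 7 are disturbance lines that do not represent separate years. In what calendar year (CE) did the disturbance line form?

1931 CE

The disturbance line sits at growth increment 130 from the umbo, so 173 − 130 = 43 growth increments formed after it.
Removing the 7 false growth increments leaves 43 − 7 = 36 true growth increments beyond the disturbance line.
Dividing by 2 growth increments per year: 36 / 2 = 18 years.
1949 − 18 = 1931 CE.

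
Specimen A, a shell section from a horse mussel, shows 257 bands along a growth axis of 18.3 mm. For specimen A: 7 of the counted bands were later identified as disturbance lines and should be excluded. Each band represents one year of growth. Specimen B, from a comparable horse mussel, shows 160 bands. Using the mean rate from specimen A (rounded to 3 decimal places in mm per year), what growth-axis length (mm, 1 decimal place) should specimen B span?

11.7 mm

Specimen A: adjusted count: 257 − 7 = 250 bands.
A: 18.3 mm over 250 years gives 18.3 / 250 ≈ 0.073 mm per year.
For B, 0.073 mm/year × 160 years = 11.7 mm.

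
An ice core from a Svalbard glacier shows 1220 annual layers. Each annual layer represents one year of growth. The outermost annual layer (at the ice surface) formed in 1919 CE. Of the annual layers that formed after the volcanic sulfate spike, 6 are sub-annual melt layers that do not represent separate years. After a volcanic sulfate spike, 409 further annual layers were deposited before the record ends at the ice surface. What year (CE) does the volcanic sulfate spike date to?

409 annual layers post-date the volcanic sulfate spike.
Removing the 6 false annual layers leaves 409 − 6 = 403 true annual layers beyond the volcanic sulfate spike.
The annual layer at the ice surface is 1919 CE, so the volcanic sulfate spike dates to 1919 − 403 = 1516 CE.

1516 CE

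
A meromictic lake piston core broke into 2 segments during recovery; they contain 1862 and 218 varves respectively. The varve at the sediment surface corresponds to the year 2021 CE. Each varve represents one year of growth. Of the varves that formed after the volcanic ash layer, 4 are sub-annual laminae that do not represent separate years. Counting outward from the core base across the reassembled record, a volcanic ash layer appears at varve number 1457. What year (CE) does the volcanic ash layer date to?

Total varves = 1862 + 218 = 2080.
2080 − 1457 = 623 varves lie beyond the volcanic ash layer toward the sediment surface.
Excluding 4 false varves: 623 − 4 = 619.
The varve at the sediment surface is 2021 CE, so the volcanic ash layer dates to 2021 − 619 = 1402 CE.

1402 CE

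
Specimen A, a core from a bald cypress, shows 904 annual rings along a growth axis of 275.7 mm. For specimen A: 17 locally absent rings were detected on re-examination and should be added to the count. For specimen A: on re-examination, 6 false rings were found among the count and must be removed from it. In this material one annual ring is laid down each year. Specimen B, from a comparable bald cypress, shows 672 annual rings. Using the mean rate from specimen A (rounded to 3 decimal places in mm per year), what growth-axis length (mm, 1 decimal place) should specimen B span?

Specimen A: after corrections the count is 904 − 6 + 17 = 915 annual rings.
A: Mean rate = 275.7 mm / 915 years ≈ 0.301 mm/yr.
Length of B = 0.301 × 672 = 202.3 mm.

202.3 mm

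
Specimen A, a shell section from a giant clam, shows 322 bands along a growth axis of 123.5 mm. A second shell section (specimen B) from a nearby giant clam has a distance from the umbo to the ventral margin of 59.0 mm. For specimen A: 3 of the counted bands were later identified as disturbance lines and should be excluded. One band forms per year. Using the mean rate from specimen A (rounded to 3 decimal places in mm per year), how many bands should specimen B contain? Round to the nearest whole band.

Specimen A: adjusted count: 322 − 3 = 319 bands.
A: Extension rate ≈ 123.5 / 319 = 0.387 mm/year.
For B, 59.0 / 0.387 = 152.45 years ≈ 152 bands.

152 bands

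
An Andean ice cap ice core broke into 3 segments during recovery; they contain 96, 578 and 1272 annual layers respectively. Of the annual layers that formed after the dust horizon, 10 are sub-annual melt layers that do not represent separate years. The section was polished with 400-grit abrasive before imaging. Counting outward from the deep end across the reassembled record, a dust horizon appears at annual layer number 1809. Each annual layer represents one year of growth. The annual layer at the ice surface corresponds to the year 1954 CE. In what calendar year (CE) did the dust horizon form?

Total annual layers = 96 + 578 + 1272 = 1946.
The dust horizon sits at annual layer 1809 from the deep end, so 1946 − 1809 = 137 annual layers formed after it.
Removing the 10 false annual layers leaves 137 − 10 = 127 true annual layers beyond the dust horizon.
Counting back 127 years from 1954 CE places the dust horizon in 1954 − 127 = 1827 CE.

1827 CE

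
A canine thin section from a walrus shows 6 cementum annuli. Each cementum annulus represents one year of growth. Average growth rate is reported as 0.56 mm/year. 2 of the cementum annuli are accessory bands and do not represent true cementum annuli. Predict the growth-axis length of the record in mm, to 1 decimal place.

2.2 mm

Adjusted count: 6 − 2 = 4 cementum annuli.
4 years at 0.56 mm/year gives 0.56 × 4 = 2.2 mm.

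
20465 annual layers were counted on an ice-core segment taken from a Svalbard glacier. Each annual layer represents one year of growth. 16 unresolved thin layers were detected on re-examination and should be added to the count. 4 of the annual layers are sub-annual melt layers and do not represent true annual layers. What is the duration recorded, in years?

After corrections the count is 20465 − 4 + 16 = 20477 annual layers.
With a one-to-one annual layer periodicity this is 20477 years.

20477 years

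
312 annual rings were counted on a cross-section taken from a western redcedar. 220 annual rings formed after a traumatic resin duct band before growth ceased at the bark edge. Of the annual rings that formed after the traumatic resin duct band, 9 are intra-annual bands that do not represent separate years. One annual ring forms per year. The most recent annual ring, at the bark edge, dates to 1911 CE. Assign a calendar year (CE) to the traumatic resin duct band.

There are 220 annual rings younger than the traumatic resin duct band.
220 − 9 false = 211 true annual rings after the traumatic resin duct band.
The annual ring at the bark edge is 1911 CE, so the traumatic resin duct band dates to 1911 − 211 = 1700 CE.

1700 CE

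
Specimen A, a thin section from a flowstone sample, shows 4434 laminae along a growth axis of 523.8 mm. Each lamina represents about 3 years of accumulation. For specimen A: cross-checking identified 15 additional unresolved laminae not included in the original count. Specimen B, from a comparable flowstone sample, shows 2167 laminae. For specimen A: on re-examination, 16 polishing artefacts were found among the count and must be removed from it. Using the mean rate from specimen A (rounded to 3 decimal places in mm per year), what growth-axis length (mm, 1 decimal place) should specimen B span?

Specimen A: true lamina count = 4434 − 16 + 15 = 4433.
Specimen A: at 3 years per lamina, 4433 × 3 = 13299 years.
A: Extension rate ≈ 523.8 / 13299 = 0.039 mm per year.
Specimen B: multiplying by 3 years per lamina: 2167 × 3 = 6501 years. B's length ≈ 0.039 × 6501 = 253.5 mm.

253.5 mm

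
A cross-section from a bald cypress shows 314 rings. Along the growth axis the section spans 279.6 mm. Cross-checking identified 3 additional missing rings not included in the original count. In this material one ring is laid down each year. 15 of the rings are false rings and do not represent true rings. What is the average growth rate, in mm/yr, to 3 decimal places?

Adjusted count: 314 − 15 + 3 = 302 rings.
Extension rate ≈ 279.6 / 302 = 0.926 mm/yr.

0.926 mm/yr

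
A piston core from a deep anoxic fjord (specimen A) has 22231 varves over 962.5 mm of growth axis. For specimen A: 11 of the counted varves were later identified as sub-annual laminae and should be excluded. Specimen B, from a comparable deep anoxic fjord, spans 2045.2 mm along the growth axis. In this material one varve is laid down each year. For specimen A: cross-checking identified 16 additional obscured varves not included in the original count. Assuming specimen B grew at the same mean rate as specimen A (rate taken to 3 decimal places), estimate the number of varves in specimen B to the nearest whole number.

47563 varves

Specimen A: after corrections the count is 22231 − 11 + 16 = 22236 varves.
A: 962.5 mm over 22236 years gives 962.5 / 22236 ≈ 0.043 mm/year.
B spans 2045.2 / 0.043 = 47562.79 years ≈ 47563 varves.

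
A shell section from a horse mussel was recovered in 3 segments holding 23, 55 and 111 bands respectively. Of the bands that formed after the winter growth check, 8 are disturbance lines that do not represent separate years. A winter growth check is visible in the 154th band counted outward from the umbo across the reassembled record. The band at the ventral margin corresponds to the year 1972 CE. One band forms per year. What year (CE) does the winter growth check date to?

Total bands = 23 + 55 + 111 = 189.
189 − 154 = 35 bands lie beyond the winter growth check toward the ventral margin.
Excluding 8 false bands: 35 − 8 = 27.
1972 − 27 = 1945 CE.

1945 CE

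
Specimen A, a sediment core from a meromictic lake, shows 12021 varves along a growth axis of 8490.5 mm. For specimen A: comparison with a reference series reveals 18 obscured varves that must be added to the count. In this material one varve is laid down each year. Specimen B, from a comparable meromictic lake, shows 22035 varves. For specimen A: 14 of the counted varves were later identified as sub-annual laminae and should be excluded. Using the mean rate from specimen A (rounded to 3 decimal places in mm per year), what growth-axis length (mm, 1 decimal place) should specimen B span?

Specimen A: after corrections the count is 12021 − 14 + 18 = 12025 varves.
A: 8490.5 mm over 12025 years gives 8490.5 / 12025 ≈ 0.706 mm/year.
Length of B = 0.706 × 22035 = 15556.7 mm.

15556.7 mm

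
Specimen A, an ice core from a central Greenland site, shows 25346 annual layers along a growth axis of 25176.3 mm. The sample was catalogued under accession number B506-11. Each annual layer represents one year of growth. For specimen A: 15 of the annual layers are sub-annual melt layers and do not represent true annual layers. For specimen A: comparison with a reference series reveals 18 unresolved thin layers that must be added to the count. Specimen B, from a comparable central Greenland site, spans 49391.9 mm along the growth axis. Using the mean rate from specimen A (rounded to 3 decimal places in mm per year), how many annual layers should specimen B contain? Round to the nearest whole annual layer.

49740 annual layers

Specimen A: after corrections the count is 25346 − 15 + 18 = 25349 annual layers.
A: Extension rate ≈ 25176.3 / 25349 = 0.993 mm/year.
B spans 49391.9 / 0.993 = 49740.08 years ≈ 49740 annual layers.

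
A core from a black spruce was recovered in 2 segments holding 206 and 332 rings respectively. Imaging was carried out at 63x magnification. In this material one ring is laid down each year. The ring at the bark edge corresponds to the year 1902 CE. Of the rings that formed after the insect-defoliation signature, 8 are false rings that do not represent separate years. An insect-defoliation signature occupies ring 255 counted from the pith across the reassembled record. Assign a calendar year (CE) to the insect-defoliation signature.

1627 CE

Total rings = 206 + 332 = 538.
538 − 255 = 283 rings lie beyond the insect-defoliation signature toward the bark edge.
Excluding 8 false rings: 283 − 8 = 275.
The ring at the bark edge is 1902 CE, so the insect-defoliation signature dates to 1902 − 275 = 1627 CE.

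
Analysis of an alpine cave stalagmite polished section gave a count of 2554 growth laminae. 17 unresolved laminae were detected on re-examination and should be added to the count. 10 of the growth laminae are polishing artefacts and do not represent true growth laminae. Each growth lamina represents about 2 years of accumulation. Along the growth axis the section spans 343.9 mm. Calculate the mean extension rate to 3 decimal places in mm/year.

0.067 mm/year

True growth lamina count = 2554 − 10 + 17 = 2561.
At 2 years per growth lamina, 2561 × 2 = 5122 years.
Mean rate = 343.9 mm / 5122 years ≈ 0.067 mm/year.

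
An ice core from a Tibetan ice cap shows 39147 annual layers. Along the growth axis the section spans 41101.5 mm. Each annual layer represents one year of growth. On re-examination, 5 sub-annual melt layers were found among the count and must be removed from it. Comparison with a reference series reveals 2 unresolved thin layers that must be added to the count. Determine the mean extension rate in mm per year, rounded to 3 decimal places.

1.050 mm per year

True annual layer count = 39147 − 5 + 2 = 39144.
Extension rate ≈ 41101.5 / 39144 = 1.050 mm per year.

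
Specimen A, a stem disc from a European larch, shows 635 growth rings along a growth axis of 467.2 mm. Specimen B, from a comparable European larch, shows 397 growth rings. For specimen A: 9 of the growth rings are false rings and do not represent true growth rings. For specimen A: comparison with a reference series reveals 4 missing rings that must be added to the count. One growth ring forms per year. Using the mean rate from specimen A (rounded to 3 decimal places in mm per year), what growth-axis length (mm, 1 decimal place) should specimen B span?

Specimen A: true growth ring count = 635 − 9 + 4 = 630.
A: Extension rate ≈ 467.2 / 630 = 0.742 mm/year.
For B, 0.742 mm/year × 397 years = 294.6 mm.

294.6 mm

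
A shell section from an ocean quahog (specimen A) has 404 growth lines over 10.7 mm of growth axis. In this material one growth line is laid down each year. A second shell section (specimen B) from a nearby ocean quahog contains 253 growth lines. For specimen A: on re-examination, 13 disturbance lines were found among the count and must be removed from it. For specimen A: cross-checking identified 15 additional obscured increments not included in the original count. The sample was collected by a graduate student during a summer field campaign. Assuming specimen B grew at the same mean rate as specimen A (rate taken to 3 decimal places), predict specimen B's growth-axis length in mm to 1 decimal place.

6.6 mm

Specimen A: true growth line count = 404 − 13 + 15 = 406.
A: 10.7 mm over 406 years gives 10.7 / 406 ≈ 0.026 mm per year.
B's length ≈ 0.026 × 253 = 6.6 mm.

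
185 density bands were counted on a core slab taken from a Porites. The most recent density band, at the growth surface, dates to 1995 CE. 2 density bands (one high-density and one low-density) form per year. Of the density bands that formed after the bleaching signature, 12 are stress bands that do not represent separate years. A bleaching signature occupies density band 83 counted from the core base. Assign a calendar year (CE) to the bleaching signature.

Between density band 83 and the growth surface there are 185 − 83 = 102 density bands.
Excluding 12 false density bands: 102 − 12 = 90.
Dividing by 2 density bands per year: 90 / 2 = 45 years.
The density band at the growth surface is 1995 CE, so the bleaching signature dates to 1995 − 45 = 1950 CE.

1950 CE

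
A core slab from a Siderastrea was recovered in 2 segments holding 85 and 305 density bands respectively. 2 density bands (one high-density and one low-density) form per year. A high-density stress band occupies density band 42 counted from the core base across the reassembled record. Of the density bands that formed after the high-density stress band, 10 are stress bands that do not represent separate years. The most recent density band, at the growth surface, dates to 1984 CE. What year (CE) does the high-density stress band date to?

1815 CE

Total density bands = 85 + 305 = 390.
The high-density stress band sits at density band 42 from the core base, so 390 − 42 = 348 density bands formed after it.
Excluding 10 false density bands: 348 − 10 = 338.
With 2 density bands per year, 338 / 2 = 169 years.
Counting back 169 years from 1984 CE places the high-density stress band in 1984 − 169 = 1815 CE.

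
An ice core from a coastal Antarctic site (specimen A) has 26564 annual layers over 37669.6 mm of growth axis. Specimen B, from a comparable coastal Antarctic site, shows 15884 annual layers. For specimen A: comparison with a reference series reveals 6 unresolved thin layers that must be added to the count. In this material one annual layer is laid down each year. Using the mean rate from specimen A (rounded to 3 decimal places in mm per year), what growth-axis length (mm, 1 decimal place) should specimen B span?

Specimen A: adjusted count: 26564 + 6 = 26570 annual layers.
A: Extension rate ≈ 37669.6 / 26570 = 1.418 mm/yr.
B's length ≈ 1.418 × 15884 = 22523.5 mm.

22523.5 mm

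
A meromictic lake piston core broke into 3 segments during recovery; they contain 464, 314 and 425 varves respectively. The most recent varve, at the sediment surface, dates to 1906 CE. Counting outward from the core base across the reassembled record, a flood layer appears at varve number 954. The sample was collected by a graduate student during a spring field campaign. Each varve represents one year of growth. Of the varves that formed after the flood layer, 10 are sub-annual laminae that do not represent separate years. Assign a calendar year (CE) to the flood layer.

Total varves = 464 + 314 + 425 = 1203.
The flood layer sits at varve 954 from the core base, so 1203 − 954 = 249 varves formed after it.
Excluding 10 false varves: 249 − 10 = 239.
The varve at the sediment surface is 1906 CE, so the flood layer dates to 1906 − 239 = 1667 CE.

1667 CE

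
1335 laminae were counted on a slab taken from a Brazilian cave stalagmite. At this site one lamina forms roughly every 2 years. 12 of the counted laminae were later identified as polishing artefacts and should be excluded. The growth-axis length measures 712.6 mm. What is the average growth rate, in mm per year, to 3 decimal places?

0.269 mm per year

Correcting the raw count gives 1335 − 12 = 1323 true laminae.
1323 laminae at 2 years each span 1323 × 2 = 2646 years.
Mean rate = 712.6 mm / 2646 years ≈ 0.269 mm per year.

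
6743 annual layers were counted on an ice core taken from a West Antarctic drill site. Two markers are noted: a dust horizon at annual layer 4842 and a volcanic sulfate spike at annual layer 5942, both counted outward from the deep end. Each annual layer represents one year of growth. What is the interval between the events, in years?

1100 years

5942 − 4842 = 1100 annual layers lie between the two events.
One annual layer per year makes the interval 1100 years.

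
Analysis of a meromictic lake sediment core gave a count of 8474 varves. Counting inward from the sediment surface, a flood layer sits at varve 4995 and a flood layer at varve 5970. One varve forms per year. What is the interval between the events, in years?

975 yr

The two markers are separated by 5970 − 4995 = 975 varves.
That is 975 years at one varve per year.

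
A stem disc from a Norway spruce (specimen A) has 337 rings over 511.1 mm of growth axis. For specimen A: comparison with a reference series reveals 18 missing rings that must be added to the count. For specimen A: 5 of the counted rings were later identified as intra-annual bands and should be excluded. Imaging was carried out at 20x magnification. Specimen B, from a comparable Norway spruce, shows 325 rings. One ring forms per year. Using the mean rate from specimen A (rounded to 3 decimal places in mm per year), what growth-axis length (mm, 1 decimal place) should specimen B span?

474.5 mm

Specimen A: adjusted count: 337 − 5 + 18 = 350 rings.
A: Mean rate = 511.1 mm / 350 years ≈ 1.460 mm/year.
For B, 1.460 mm/year × 325 years = 474.5 mm.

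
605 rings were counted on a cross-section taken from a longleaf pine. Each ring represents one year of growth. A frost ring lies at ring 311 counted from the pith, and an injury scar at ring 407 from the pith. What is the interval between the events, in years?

96 years

Separation: 407 − 311 = 96 rings.
That is 96 years at one ring per year.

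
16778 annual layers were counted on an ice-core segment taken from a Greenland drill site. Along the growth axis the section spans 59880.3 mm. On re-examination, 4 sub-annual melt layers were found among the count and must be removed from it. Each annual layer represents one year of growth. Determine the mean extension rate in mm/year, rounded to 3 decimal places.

True annual layer count = 16778 − 4 = 16774.
Mean rate = 59880.3 mm / 16774 years ≈ 3.570 mm/year.

3.570 mm/year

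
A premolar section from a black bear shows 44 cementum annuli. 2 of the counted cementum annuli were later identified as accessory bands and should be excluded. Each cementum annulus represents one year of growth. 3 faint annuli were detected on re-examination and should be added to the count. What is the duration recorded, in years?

45 years

True cementum annulus count = 44 − 2 + 3 = 45.
With a one-to-one cementum annulus periodicity this is 45 years.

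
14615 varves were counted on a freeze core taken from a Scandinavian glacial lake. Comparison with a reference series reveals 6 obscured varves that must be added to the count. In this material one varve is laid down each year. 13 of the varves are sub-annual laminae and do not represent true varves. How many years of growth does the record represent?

True varve count = 14615 − 13 + 6 = 14608.
At one varve per year, that is 14608 years.

14608 yr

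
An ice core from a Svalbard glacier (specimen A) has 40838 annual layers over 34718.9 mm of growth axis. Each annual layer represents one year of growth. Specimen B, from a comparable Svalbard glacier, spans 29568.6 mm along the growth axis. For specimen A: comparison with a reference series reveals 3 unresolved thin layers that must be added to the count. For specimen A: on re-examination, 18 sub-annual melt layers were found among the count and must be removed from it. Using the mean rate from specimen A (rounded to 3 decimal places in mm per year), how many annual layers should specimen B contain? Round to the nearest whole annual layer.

Specimen A: after corrections the count is 40838 − 18 + 3 = 40823 annual layers.
A: Mean rate = 34718.9 mm / 40823 years ≈ 0.850 mm per year.
B spans 29568.6 / 0.850 = 34786.59 years ≈ 34787 annual layers.

34787 annual layers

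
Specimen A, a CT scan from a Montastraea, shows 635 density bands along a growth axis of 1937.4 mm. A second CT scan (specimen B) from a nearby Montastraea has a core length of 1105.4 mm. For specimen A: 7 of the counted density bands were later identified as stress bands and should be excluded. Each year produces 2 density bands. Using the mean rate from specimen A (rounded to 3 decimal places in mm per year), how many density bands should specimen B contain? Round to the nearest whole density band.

358 density bands

Specimen A: true density band count = 635 − 7 = 628.
Specimen A: dividing by 2 density bands per year: 628 / 2 = 314 years.
A: 1937.4 mm over 314 years gives 1937.4 / 314 ≈ 6.170 mm per year.
B spans 1105.4 / 6.170 = 179.16 years; at 2 density bands per year that is 179.16 × 2 ≈ 358 density bands.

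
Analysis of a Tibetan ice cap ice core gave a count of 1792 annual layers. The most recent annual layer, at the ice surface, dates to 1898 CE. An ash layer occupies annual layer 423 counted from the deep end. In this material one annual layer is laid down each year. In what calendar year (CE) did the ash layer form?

529 CE

The ash layer sits at annual layer 423 from the deep end, so 1792 − 423 = 1369 annual layers formed after it.
1898 − 1369 = 529 CE.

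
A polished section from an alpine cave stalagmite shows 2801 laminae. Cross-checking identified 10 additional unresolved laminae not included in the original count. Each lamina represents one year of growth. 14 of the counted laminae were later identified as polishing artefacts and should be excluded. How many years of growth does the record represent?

2797 years

After corrections the count is 2801 − 14 + 10 = 2797 laminae.
One lamina per year makes the duration 2797 years.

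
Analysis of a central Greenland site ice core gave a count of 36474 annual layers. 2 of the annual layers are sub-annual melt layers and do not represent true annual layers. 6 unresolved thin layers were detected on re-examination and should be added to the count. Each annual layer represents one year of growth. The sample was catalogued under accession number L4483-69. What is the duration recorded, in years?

After corrections the count is 36474 − 2 + 6 = 36478 annual layers.
One annual layer per year makes the duration 36478 years.

36478 yr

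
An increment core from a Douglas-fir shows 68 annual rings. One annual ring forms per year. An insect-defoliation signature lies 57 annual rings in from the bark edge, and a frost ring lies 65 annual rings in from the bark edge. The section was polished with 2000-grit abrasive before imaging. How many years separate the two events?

8 years

65 − 57 = 8 annual rings lie between the two events.
That is 8 years at one annual ring per year.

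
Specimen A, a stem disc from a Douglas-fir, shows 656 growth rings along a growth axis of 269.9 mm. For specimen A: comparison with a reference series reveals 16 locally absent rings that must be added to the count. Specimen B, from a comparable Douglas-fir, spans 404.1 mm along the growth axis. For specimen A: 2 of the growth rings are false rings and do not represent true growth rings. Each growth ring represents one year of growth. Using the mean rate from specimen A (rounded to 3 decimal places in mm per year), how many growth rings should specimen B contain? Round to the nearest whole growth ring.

Specimen A: after corrections the count is 656 − 2 + 16 = 670 growth rings.
A: Extension rate ≈ 269.9 / 670 = 0.403 mm per year.
For B, 404.1 / 0.403 = 1002.73 years ≈ 1003 growth rings.

1003 growth rings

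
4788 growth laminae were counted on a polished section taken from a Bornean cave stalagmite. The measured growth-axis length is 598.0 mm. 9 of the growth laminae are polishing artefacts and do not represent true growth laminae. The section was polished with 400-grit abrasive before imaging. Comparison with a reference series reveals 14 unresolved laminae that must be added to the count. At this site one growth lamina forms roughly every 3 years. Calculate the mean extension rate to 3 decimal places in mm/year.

0.042 mm/year

Correcting the raw count gives 4788 − 9 + 14 = 4793 true growth laminae.
4793 growth laminae at 3 years each span 4793 × 3 = 14379 years.
Extension rate ≈ 598.0 / 14379 = 0.042 mm/year.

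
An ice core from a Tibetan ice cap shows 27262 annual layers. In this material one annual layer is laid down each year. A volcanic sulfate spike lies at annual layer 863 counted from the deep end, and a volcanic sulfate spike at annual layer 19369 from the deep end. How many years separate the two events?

18506 years

Separation: 19369 − 863 = 18506 annual layers.
One annual layer per year makes the interval 18506 years.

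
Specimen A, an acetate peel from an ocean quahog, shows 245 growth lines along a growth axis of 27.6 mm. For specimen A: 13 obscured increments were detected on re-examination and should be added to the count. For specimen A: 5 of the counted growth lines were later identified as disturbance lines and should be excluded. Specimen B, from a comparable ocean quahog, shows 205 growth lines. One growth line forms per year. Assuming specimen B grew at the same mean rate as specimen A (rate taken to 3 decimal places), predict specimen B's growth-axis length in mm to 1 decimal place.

22.3 mm

Specimen A: adjusted count: 245 − 5 + 13 = 253 growth lines.
A: Mean rate = 27.6 mm / 253 years ≈ 0.109 mm/year.
Length of B = 0.109 × 205 = 22.3 mm.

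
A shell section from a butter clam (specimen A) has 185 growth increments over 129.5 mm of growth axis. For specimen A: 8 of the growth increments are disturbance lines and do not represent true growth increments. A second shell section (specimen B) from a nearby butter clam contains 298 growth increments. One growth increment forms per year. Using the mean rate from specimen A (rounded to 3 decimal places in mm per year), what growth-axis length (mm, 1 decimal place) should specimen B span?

218.1 mm

Specimen A: adjusted count: 185 − 8 = 177 growth increments.
A: 129.5 mm over 177 years gives 129.5 / 177 ≈ 0.732 mm/year.
B's length ≈ 0.732 × 298 = 218.1 mm.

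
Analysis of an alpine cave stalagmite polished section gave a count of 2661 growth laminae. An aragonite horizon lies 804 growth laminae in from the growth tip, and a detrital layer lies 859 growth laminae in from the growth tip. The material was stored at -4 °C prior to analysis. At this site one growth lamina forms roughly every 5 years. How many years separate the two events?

859 − 804 = 55 growth laminae lie between the two events.
At 5 years per growth lamina, 55 × 5 = 275 years.

275 yr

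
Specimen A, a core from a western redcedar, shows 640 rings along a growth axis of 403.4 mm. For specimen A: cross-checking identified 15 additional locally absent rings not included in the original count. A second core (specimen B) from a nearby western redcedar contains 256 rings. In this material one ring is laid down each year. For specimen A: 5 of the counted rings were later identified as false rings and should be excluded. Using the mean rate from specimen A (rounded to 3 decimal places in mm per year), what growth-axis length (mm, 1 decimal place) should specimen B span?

Specimen A: adjusted count: 640 − 5 + 15 = 650 rings.
A: Extension rate ≈ 403.4 / 650 = 0.621 mm/year.
For B, 0.621 mm/year × 256 years = 159.0 mm.

159.0 mm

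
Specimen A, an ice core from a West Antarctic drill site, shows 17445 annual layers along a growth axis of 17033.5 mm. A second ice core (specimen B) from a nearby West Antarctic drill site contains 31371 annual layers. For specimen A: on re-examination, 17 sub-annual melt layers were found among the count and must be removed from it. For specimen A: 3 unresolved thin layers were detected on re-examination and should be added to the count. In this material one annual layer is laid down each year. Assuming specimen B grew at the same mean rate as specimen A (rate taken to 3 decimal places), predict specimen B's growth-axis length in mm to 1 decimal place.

30649.5 mm

Specimen A: true annual layer count = 17445 − 17 + 3 = 17431.
A: Extension rate ≈ 17033.5 / 17431 = 0.977 mm per year.
Length of B = 0.977 × 31371 = 30649.5 mm.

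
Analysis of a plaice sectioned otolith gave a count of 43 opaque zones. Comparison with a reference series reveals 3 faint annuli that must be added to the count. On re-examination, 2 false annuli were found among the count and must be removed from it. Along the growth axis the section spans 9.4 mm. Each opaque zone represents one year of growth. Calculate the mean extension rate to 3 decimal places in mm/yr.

0.214 mm/yr

Adjusted count: 43 − 2 + 3 = 44 opaque zones.
Extension rate ≈ 9.4 / 44 = 0.214 mm/yr.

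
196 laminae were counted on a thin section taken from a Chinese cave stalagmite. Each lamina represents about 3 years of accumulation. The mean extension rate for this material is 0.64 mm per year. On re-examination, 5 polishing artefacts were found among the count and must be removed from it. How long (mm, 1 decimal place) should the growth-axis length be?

366.7 mm

Correcting the raw count gives 196 − 5 = 191 true laminae.
191 laminae at 3 years each span 191 × 3 = 573 years.
Length ≈ 0.64 × 573 = 366.7 mm.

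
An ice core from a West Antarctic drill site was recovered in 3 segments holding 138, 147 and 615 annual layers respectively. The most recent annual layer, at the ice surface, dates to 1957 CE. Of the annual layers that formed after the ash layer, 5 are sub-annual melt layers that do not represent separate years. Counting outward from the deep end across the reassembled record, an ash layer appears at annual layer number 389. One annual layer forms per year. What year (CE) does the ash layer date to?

Total annual layers = 138 + 147 + 615 = 900.
900 − 389 = 511 annual layers lie beyond the ash layer toward the ice surface.
511 − 5 false = 506 true annual layers after the ash layer.
Counting back 506 years from 1957 CE places the ash layer in 1957 − 506 = 1451 CE.

1451 CE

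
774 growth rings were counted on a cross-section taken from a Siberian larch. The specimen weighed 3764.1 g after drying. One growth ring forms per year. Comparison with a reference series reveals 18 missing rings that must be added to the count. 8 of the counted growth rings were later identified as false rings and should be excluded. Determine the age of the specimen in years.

Adjusted count: 774 − 8 + 18 = 784 growth rings.
One growth ring per year makes the duration 784 years.

784 yr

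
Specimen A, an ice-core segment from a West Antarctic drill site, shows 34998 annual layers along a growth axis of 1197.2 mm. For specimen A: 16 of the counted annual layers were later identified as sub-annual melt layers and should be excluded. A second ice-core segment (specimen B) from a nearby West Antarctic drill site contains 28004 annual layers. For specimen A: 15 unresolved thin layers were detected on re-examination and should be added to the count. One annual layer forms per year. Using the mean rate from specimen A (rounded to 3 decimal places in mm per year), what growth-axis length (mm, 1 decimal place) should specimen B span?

952.1 mm

Specimen A: adjusted count: 34998 − 16 + 15 = 34997 annual layers.
A: 1197.2 mm over 34997 years gives 1197.2 / 34997 ≈ 0.034 mm/year.
For B, 0.034 mm/year × 28004 years = 952.1 mm.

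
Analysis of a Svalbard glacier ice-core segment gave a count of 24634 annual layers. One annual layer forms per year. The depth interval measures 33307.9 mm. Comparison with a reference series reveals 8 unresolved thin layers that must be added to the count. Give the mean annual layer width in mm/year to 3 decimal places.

1.352 mm/year

True annual layer count = 24634 + 8 = 24642.
33307.9 mm over 24642 years gives 33307.9 / 24642 ≈ 1.352 mm/year.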